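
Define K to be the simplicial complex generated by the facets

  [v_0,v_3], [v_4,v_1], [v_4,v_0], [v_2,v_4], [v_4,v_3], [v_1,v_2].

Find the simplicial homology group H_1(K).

K has 5 vertices, 6 edges.
rank ∂_1 = 4, rank ∂_2 = 0 ⇒ b_1 = 6 − 4 − 0 = 2. So H_1 = Z^2.

H_1 = Z^2.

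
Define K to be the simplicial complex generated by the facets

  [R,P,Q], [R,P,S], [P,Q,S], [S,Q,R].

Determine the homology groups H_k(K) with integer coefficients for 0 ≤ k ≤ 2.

H_0 = Z,  H_1 = 0,  H_2 = Z.

K has 4 vertices, 6 edges, 4 triangles.
rank ∂_0 = 0, rank ∂_1 = 3 ⇒ b_0 = 4 − 0 − 3 = 1; all invariant factors of ∂_1 are 1 so no torsion. So H_0 ≅ Z.
rank ∂_1 = 3, rank ∂_2 = 3 ⇒ b_1 = 6 − 3 − 3 = 0; all invariant factors of ∂_2 are 1 so no torsion. So H_1 ≅ 0.
rank ∂_2 = 3, rank ∂_3 = 0 ⇒ b_2 = 4 − 3 − 0 = 1. So H_2 ≅ Z.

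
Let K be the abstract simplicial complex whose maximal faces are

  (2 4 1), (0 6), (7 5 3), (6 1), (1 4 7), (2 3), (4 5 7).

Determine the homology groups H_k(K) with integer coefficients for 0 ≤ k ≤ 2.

We work with the vertex ordering 0 < 1 < 2 < 3 < 4 < 5 < 6 < 7. The simplices of K, each written with vertices in increasing order, are:

  0-simplices (8): [0], [1], [2], [3], [4], [5], [6], [7]
  1-simplices (12): [0,6], [1,2], [1,4], [1,6], [1,7], [2,3], [2,4], [3,5], [3,7], [4,5], [4,7], [5,7]
  2-simplices (4): [1,2,4], [1,4,7], [3,5,7], [4,5,7]

Hence C_0 ≅ Z^8, C_1 ≅ Z^12, C_2 ≅ Z^4.

Boundary ∂_1: C_1 → C_0 is given by ∂[p,q] = [q] − [p].
As a 8×12 matrix over Z this has rank 7, with invariant factors (1,1,1,1,1,1,1).

∂_2: C_2 → C_1 maps a triangle to the signed sum of its edges. For instance
  ∂[1,2,4] = [2,4] − [1,4] + [1,2],
  ∂[4,5,7] = [5,7] − [4,7] + [4,5].
The 12×4 boundary matrix has rank 4 and Smith normal form diag(1,1,1,1).

Now H_k = ker ∂_k / im ∂_{k+1}, so:

  H_0: rank C_0 − rank ∂_1 = 8 − 7 = 1, and the invariant factors of ∂_1 are all 1, so H_0 = Z.
  H_1: rank ker ∂_1 − rank ∂_2 = (12 − 7) − 4 = 1, and the invariant factors of ∂_2 are all 1, so H_1 = Z.
  H_2: rank ker ∂_2 − rank ∂_3 = (4 − 4) − 0 = 0, and there is no ∂_3, so H_2 = 0.

As a check, the Euler characteristic is 8 − 12 + 4 = 0, which agrees with 1 − 1 + 0 = 0.

H_0 ≅ Z,  H_1 ≅ Z,  H_2 = 0.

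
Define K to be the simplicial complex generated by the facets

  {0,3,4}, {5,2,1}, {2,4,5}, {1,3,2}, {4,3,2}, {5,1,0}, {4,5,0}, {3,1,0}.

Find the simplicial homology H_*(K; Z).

H_0 = Z,  H_1 = 0,  H_2 = Z.

Order the vertices as 0 < 1 < 2 < 3 < 4 < 5. Listing each simplex with vertices in this order, K has dimension 2 with simplices:

  0-simplices (6): [0], [1], [2], [3], [4], [5]
  1-simplices (12): [0,1], [0,3], [0,4], [0,5], [1,2], [1,3], [1,5], [2,3], [2,4], [2,5], [3,4], [4,5]
  2-simplices (8): [0,1,3], [0,1,5], [0,3,4], [0,4,5], [1,2,3], [1,2,5], [2,3,4], [2,4,5]

giving chain groups C_0 ≅ Z^6, C_1 ≅ Z^12, C_2 ≅ Z^8.

Boundary ∂_1: C_1 → C_0 maps an edge to its endpoints' difference, ∂[p,q] = q − p.
As a 6×12 matrix over Z this has rank 5, with invariant factors (1,1,1,1,1).

∂_2: C_2 → C_1 maps a triangle to the signed sum of its edges. For instance
  ∂[0,1,3] = [1,3] − [0,3] + [0,1],
  ∂[0,4,5] = [4,5] − [0,5] + [0,4].
As a 12×8 matrix over Z this has rank 7, with invariant factors (1,1,1,1,1,1,1).

Reading off H_k = ker ∂_k / im ∂_{k+1}:

  H_0: rank C_0 − rank ∂_1 = 6 − 5 = 1, and the invariant factors of ∂_1 are all 1, so H_0 = Z.
  H_1: rank ker ∂_1 − rank ∂_2 = (12 − 5) − 7 = 0, and the invariant factors of ∂_2 are all 1, so H_1 = 0.
  H_2: rank ker ∂_2 − rank ∂_3 = (8 − 7) − 0 = 1, and there is no ∂_3, so H_2 = Z.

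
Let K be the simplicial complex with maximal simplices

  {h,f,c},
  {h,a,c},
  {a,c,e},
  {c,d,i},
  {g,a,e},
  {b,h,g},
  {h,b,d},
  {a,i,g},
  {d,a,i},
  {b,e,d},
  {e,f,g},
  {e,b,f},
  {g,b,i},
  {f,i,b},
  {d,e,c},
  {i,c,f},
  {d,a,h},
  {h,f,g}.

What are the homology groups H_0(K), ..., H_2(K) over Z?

Order the vertices as a < b < c < d < e < f < g < h < i. Listing each simplex with vertices in this order, K has dimension 2 with simplices:

  0-simplices (9): a, b, c, d, e, f, g, h, i
  1-simplices (27): ac, ad, ae, ag, ah, ai, bd, be, bf, bg, bh, bi, cd, ce, cf, ch, ci, de, dh, di, ef, eg, fg, fh, fi, gh, gi
  2-simplices (18): ace, ach, adh, adi, aeg, agi, bde, bdh, bef, bfi, bgh, bgi, cde, cdi, cfh, cfi, efg, fgh

Hence C_0 ≅ Z^9, C_1 ≅ Z^27, C_2 ≅ Z^18.

The boundary map ∂_1: C_1 → C_0 sends each edge [p,q] (with p < q) to q − p.
As a 9×27 matrix over Z this has rank 8, with invariant factors (1,1,1,1,1,1,1,1).

The boundary map ∂_2: C_2 → C_1 sends each 2-simplex [p,q,r] to [q,r] − [p,r] + [p,q]. For instance
  ∂cde = de − ce + cd,
  ∂agi = gi − ai + ag.
The 27×18 boundary matrix has rank 18 and Smith normal form diag(1,1,1,1,1,1,1,1,1,1,1,1,1,1,1,1,1,2).

Computing H_k = (kernel of ∂_k) / (image of ∂_{k+1}):

  H_0: rank C_0 − rank ∂_1 = 9 − 8 = 1, and the invariant factors of ∂_1 are all 1, so H_0 ≅ Z.
  H_1: rank ker ∂_1 − rank ∂_2 = (27 − 8) − 18 = 1, and ∂_2 has invariant factor 2 > 1, so H_1 ≅ Z ⊕ Z_2.
  H_2: rank ker ∂_2 − rank ∂_3 = (18 − 18) − 0 = 0, and there is no ∂_3, so H_2 ≅ 0.

H_0 ≅ Z,  H_1 ≅ Z ⊕ Z_2,  H_2 = 0.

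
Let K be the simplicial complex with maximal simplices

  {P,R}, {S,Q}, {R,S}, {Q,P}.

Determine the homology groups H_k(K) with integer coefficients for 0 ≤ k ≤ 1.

We work with the vertex ordering P < Q < R < S. The simplices of K, each written with vertices in increasing order, are:

  0-simplices (4): P, Q, R, S
  1-simplices (4): PQ, PR, QS, RS

Hence C_0 ≅ Z^4, C_1 ≅ Z^4.

Boundary ∂_1: C_1 → C_0 sends each edge [p,q] (with p < q) to q − p.
This gives a 4×4 integer matrix of rank 3; reducing to Smith normal form yields diagonal entries (1,1,1).

Now H_k = ker ∂_k / im ∂_{k+1}, so:

  H_0: rank C_0 − rank ∂_1 = 4 − 3 = 1, and the invariant factors of ∂_1 are all 1, so H_0 = Z.
  H_1: rank ker ∂_1 − rank ∂_2 = (4 − 3) − 0 = 1, and there is no ∂_2, so H_1 = Z.

(K is a triangulation of the circle S^1.)

H_0 = Z,  H_1 = Z.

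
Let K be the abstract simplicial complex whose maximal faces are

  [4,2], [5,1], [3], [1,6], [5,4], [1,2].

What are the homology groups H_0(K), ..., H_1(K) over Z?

H_0 ≅ Z^2,  H_1 ≅ Z.

Take the total order 1 < 2 < 3 < 4 < 5 < 6 on the vertex set. Then K (dimension 1) consists of the simplices:

  0-simplices (6): [1], [2], [3], [4], [5], [6]
  1-simplices (5): [1,2], [1,5], [1,6], [2,4], [4,5]

giving chain groups C_0 ≅ Z^6, C_1 ≅ Z^5.

The boundary map ∂_1: C_1 → C_0 is given by ∂[p,q] = [q] − [p]. For instance
  ∂[1,2] = [2] − [1].
This gives a 6×5 integer matrix of rank 4; reducing to Smith normal form yields diagonal entries (1,1,1,1).

Computing H_k = (kernel of ∂_k) / (image of ∂_{k+1}):

  H_0: rank C_0 − rank ∂_1 = 6 − 4 = 2, and the invariant factors of ∂_1 are all 1, so H_0 = Z^2.
  H_1: rank ker ∂_1 − rank ∂_2 = (5 − 4) − 0 = 1, and there is no ∂_2, so H_1 = Z.

As a check, the Euler characteristic is 6 − 5 = 1, which agrees with 2 − 1 = 1.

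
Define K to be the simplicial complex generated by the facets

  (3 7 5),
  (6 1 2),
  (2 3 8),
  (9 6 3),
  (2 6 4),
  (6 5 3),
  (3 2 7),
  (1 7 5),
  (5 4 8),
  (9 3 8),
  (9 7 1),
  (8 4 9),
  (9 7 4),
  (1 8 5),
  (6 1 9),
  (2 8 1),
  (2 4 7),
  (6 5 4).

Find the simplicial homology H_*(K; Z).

H_0 ≅ Z,  H_1 ≅ Z^2,  H_2 ≅ Z.

Take the total order 1 < 2 < 3 < 4 < 5 < 6 < 7 < 8 < 9 on the vertex set. Then K (dimension 2) consists of the simplices:

  0-simplices (9): [1], [2], [3], [4], [5], [6], [7], [8], [9]
  1-simplices (27): (27 of them)
  2-simplices (18): [1,2,6], [1,2,8], [1,5,7], [1,5,8], [1,6,9], [1,7,9], [2,3,7], [2,3,8], [2,4,6], [2,4,7], [3,5,6], [3,5,7], [3,6,9], [3,8,9], [4,5,6], [4,5,8], [4,7,9], [4,8,9]

so the chain groups are C_0 ≅ Z^9, C_1 ≅ Z^27, C_2 ≅ Z^18.

∂_1: C_1 → C_0 sends each edge [p,q] (with p < q) to q − p. For instance
  ∂[8,9] = [9] − [8].
This gives a 9×27 integer matrix of rank 8; reducing to Smith normal form yields diagonal entries (1,1,1,1,1,1,1,1).

∂_2: C_2 → C_1 acts by ∂[p,q,r] = [q,r] − [p,r] + [p,q]. For instance
  ∂[1,7,9] = [7,9] − [1,9] + [1,7],
  ∂[3,5,7] = [5,7] − [3,7] + [3,5].
The resulting 27×18 matrix has rank 17, and its Smith normal form has invariant factors (1,1,1,1,1,1,1,1,1,1,1,1,1,1,1,1,1).

Computing H_k = (kernel of ∂_k) / (image of ∂_{k+1}):

  H_0: rank C_0 − rank ∂_1 = 9 − 8 = 1, and the invariant factors of ∂_1 are all 1, so H_0 = Z.
  H_1: rank ker ∂_1 − rank ∂_2 = (27 − 8) − 17 = 2, and the invariant factors of ∂_2 are all 1, so H_1 = Z^2.
  H_2: rank ker ∂_2 − rank ∂_3 = (18 − 17) − 0 = 1, and there is no ∂_3, so H_2 = Z.

As a check, the Euler characteristic is 9 − 27 + 18 = 0, which agrees with 1 − 2 + 1 = 0.
(K is a triangulation of the torus T^2.)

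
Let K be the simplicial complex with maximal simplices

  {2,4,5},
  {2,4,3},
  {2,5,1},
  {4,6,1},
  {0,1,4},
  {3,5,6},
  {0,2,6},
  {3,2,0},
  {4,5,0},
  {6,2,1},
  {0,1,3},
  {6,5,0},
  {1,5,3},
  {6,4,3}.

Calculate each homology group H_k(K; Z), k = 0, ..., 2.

H_0 = Z,  H_1 = Z^2,  H_2 = Z.

K has 7 vertices, 21 edges, 14 triangles.
rank ∂_0 = 0, rank ∂_1 = 6 ⇒ b_0 = 7 − 0 − 6 = 1; all invariant factors of ∂_1 are 1 so no torsion. So H_0 = Z.
rank ∂_1 = 6, rank ∂_2 = 13 ⇒ b_1 = 21 − 6 − 13 = 2; all invariant factors of ∂_2 are 1 so no torsion. So H_1 = Z^2.
rank ∂_2 = 13, rank ∂_3 = 0 ⇒ b_2 = 14 − 13 − 0 = 1. So H_2 = Z.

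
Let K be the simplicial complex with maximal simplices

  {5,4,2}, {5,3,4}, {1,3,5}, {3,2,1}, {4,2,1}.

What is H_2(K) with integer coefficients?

K has 5 vertices, 10 edges, 5 triangles.
rank ∂_2 = 5, rank ∂_3 = 0 ⇒ b_2 = 5 − 5 − 0 = 0. So H_2 = 0.

H_2 = 0.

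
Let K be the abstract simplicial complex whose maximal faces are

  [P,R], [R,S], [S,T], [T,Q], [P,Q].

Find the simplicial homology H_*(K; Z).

K has 5 vertices, 5 edges.
rank ∂_0 = 0, rank ∂_1 = 4 ⇒ b_0 = 5 − 0 − 4 = 1; all invariant factors of ∂_1 are 1 so no torsion. So H_0 = Z.
rank ∂_1 = 4, rank ∂_2 = 0 ⇒ b_1 = 5 − 4 − 0 = 1. So H_1 = Z.

H_0 ≅ Z,  H_1 ≅ Z.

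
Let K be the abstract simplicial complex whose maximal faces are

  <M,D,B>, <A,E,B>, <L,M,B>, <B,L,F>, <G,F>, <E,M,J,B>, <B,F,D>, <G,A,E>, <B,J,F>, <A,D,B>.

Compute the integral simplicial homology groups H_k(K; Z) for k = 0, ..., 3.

We work with the vertex ordering A < B < D < E < F < G < J < L < M. The simplices of K, each written with vertices in increasing order, are:

  0-simplices (9): A, B, D, E, F, G, J, L, M
  1-simplices (20): AB, AD, AE, AG, BD, BE, BF, BJ, BL, BM, DF, DM, EG, EJ, EM, FG, FJ, FL, JM, LM
  2-simplices (12): ABD, ABE, AEG, BDF, BDM, BEJ, BEM, BFJ, BFL, BJM, BLM, EJM
  3-simplices (1): BEJM

so the chain groups are C_0 ≅ Z^9, C_1 ≅ Z^20, C_2 ≅ Z^12, C_3 ≅ Z^1.

∂_1: C_1 → C_0 sends each edge [p,q] (with p < q) to q − p. For instance
  ∂AE = E − A.
As a 9×20 matrix over Z this has rank 8, with invariant factors (1,1,1,1,1,1,1,1).

The boundary map ∂_2: C_2 → C_1 maps a triangle to the signed sum of its edges. For instance
  ∂BFJ = FJ − BJ + BF,
  ∂BFL = FL − BL + BF.
As a 20×12 matrix over Z this has rank 11, with invariant factors (1,1,1,1,1,1,1,1,1,1,1).

Boundary ∂_3: C_3 → C_2 sends each 3-simplex σ to the alternating sum Σ_i (−1)^i (σ with its i-th vertex removed). For instance
  ∂BEJM = EJM − BJM + BEM − BEJ.
As a 12×1 matrix over Z this has rank 1, with invariant factors (1).

From H_k ≅ ker(∂_k) / im(∂_{k+1}) we obtain:

  H_0: rank C_0 − rank ∂_1 = 9 − 8 = 1, and the invariant factors of ∂_1 are all 1, so H_0 ≅ Z.
  H_1: rank ker ∂_1 − rank ∂_2 = (20 − 8) − 11 = 1, and the invariant factors of ∂_2 are all 1, so H_1 ≅ Z.
  H_2: rank ker ∂_2 − rank ∂_3 = (12 − 11) − 1 = 0, and the invariant factors of ∂_3 are all 1, so H_2 ≅ 0.
  H_3: rank ker ∂_3 − rank ∂_4 = (1 − 1) − 0 = 0, and there is no ∂_4, so H_3 ≅ 0.

H_0 ≅ Z,  H_1 ≅ Z,  H_2 = 0,  H_3 = 0.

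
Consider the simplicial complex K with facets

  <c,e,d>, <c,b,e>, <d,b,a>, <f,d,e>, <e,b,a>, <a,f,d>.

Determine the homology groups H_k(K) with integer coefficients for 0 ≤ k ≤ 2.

Order the vertices as a < b < c < d < e < f. Listing each simplex with vertices in this order, K has dimension 2 with simplices:

  0-simplices (6): a, b, c, d, e, f
  1-simplices (12): ab, ad, ae, af, bc, bd, be, cd, ce, de, df, ef
  2-simplices (6): abd, abe, adf, bce, cde, def

so the chain groups are C_0 ≅ Z^6, C_1 ≅ Z^12, C_2 ≅ Z^6.

Boundary ∂_1: C_1 → C_0 maps an edge to its endpoints' difference, ∂[p,q] = q − p.
As a 6×12 matrix over Z this has rank 5, with invariant factors (1,1,1,1,1).

Boundary ∂_2: C_2 → C_1 sends each 2-simplex [p,q,r] to [q,r] − [p,r] + [p,q]. For instance
  ∂def = ef − df + de,
  ∂bce = ce − be + bc.
The resulting 12×6 matrix has rank 6, and its Smith normal form has invariant factors (1,1,1,1,1,1).

Reading off H_k = ker ∂_k / im ∂_{k+1}:

  H_0: rank C_0 − rank ∂_1 = 6 − 5 = 1, and the invariant factors of ∂_1 are all 1, so H_0 = Z.
  H_1: rank ker ∂_1 − rank ∂_2 = (12 − 5) − 6 = 1, and the invariant factors of ∂_2 are all 1, so H_1 = Z.
  H_2: rank ker ∂_2 − rank ∂_3 = (6 − 6) − 0 = 0, and there is no ∂_3, so H_2 = 0.

H_0 ≅ Z,  H_1 ≅ Z,  H_2 = 0.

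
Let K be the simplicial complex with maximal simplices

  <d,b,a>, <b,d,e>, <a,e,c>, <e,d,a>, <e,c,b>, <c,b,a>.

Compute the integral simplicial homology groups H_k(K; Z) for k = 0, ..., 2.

H_0 = Z,  H_1 = 0,  H_2 = Z.

Order the vertices as a < b < c < d < e. Listing each simplex with vertices in this order, K has dimension 2 with simplices:

  0-simplices (5): a, b, c, d, e
  1-simplices (9): ab, ac, ad, ae, bc, bd, be, ce, de
  2-simplices (6): abc, abd, ace, ade, bce, bde

Hence C_0 ≅ Z^5, C_1 ≅ Z^9, C_2 ≅ Z^6.

The boundary map ∂_1: C_1 → C_0 sends each edge [p,q] (with p < q) to q − p.
The 5×9 boundary matrix has rank 4 and Smith normal form diag(1,1,1,1).

∂_2: C_2 → C_1 sends each 2-simplex [p,q,r] to [q,r] − [p,r] + [p,q]. For instance
  ∂ade = de − ae + ad,
  ∂bce = ce − be + bc.
The 9×6 boundary matrix has rank 5 and Smith normal form diag(1,1,1,1,1).

Reading off H_k = ker ∂_k / im ∂_{k+1}:

  H_0: rank C_0 − rank ∂_1 = 5 − 4 = 1, and the invariant factors of ∂_1 are all 1, so H_0 = Z.
  H_1: rank ker ∂_1 − rank ∂_2 = (9 − 4) − 5 = 0, and the invariant factors of ∂_2 are all 1, so H_1 = 0.
  H_2: rank ker ∂_2 − rank ∂_3 = (6 − 5) − 0 = 1, and there is no ∂_3, so H_2 = Z.

As a check, the Euler characteristic is 5 − 9 + 6 = 2, which agrees with 1 − 0 + 1 = 2.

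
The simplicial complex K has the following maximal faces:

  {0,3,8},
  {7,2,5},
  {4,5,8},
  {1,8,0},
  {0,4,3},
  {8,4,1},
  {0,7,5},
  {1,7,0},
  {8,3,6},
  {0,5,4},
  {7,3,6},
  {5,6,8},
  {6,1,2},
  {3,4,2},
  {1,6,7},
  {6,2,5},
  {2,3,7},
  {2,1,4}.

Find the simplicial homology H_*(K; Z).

K has 9 vertices, 27 edges, 18 triangles.
rank ∂_0 = 0, rank ∂_1 = 8 ⇒ b_0 = 9 − 0 − 8 = 1; all invariant factors of ∂_1 are 1 so no torsion. So H_0 ≅ Z.
rank ∂_1 = 8, rank ∂_2 = 18 ⇒ b_1 = 27 − 8 − 18 = 1; ∂_2 has invariant factor(s) [2] giving torsion. So H_1 ≅ Z ⊕ Z_2.
rank ∂_2 = 18, rank ∂_3 = 0 ⇒ b_2 = 18 − 18 − 0 = 0. So H_2 ≅ 0.

H_0 = Z,  H_1 = Z ⊕ Z_2,  H_2 = 0.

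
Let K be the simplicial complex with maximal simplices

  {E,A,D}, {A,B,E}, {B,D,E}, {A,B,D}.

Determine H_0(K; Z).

Fix the vertex order A < B < D < E and write every simplex with vertices in increasing order. Then dim K = 2 and the simplices of K are:

  0-simplices (4): A, B, D, E
  1-simplices (6): AB, AD, AE, BD, BE, DE
  2-simplices (4): ABD, ABE, ADE, BDE

so the chain groups are C_0 ≅ Z^4, C_1 ≅ Z^6, C_2 ≅ Z^4.

The boundary map ∂_1: C_1 → C_0 maps an edge to its endpoints' difference, ∂[p,q] = q − p.
As a 4×6 matrix over Z this has rank 3, with invariant factors (1,1,1).

∂_2: C_2 → C_1 sends each 2-simplex [p,q,r] to [q,r] − [p,r] + [p,q]. For instance
  ∂BDE = DE − BE + BD,
  ∂ADE = DE − AE + AD.
This gives a 6×4 integer matrix of rank 3; reducing to Smith normal form yields diagonal entries (1,1,1).

Now H_k = ker ∂_k / im ∂_{k+1}, so:

  H_0: rank C_0 − rank ∂_1 = 4 − 3 = 1, and the invariant factors of ∂_1 are all 1, so H_0 = Z.

(K is a triangulation of the 2-sphere S^2.)

H_0 = Z.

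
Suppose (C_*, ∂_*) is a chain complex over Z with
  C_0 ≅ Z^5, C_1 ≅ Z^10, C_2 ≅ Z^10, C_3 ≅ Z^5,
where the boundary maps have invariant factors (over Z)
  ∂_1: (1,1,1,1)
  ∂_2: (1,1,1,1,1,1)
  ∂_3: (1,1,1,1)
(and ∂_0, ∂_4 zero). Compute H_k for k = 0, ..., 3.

H_0 ≅ Z,  H_1 = 0,  H_2 = 0,  H_3 ≅ Z.

H_0: b_0 = 5 − 0 − 4 = 1; torsion from ∂_1 factors > 1: none. So H_0 ≅ Z.
H_1: b_1 = 10 − 4 − 6 = 0; torsion from ∂_2 factors > 1: none. So H_1 ≅ 0.
H_2: b_2 = 10 − 6 − 4 = 0; torsion from ∂_3 factors > 1: none. So H_2 ≅ 0.
H_3: b_3 = 5 − 4 − 0 = 1; torsion from ∂_4 factors > 1: none. So H_3 ≅ Z.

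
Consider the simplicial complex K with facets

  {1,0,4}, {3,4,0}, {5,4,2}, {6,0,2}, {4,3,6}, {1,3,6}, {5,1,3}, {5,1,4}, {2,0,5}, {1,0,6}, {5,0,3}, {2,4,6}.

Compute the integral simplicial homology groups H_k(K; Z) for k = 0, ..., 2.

H_0 = Z,  H_1 = Z/2,  H_2 = 0.

We work with the vertex ordering 0 < 1 < 2 < 3 < 4 < 5 < 6. The simplices of K, each written with vertices in increasing order, are:

  0-simplices (7): [0], [1], [2], [3], [4], [5], [6]
  1-simplices (18): [0,1], [0,2], [0,3], [0,4], [0,5], [0,6], [1,3], [1,4], [1,5], [1,6], [2,4], [2,5], [2,6], [3,4], [3,5], [3,6], [4,5], [4,6]
  2-simplices (12): [0,1,4], [0,1,6], [0,2,5], [0,2,6], [0,3,4], [0,3,5], [1,3,5], [1,3,6], [1,4,5], [2,4,5], [2,4,6], [3,4,6]

giving chain groups C_0 ≅ Z^7, C_1 ≅ Z^18, C_2 ≅ Z^12.

The boundary map ∂_1: C_1 → C_0 maps an edge to its endpoints' difference, ∂[p,q] = q − p. For instance
  ∂[2,4] = [4] − [2].
This gives a 7×18 integer matrix of rank 6; reducing to Smith normal form yields diagonal entries (1,1,1,1,1,1).

∂_2: C_2 → C_1 maps a triangle to the signed sum of its edges. For instance
  ∂[0,3,4] = [3,4] − [0,4] + [0,3],
  ∂[3,4,6] = [4,6] − [3,6] + [3,4].
The 18×12 boundary matrix has rank 12 and Smith normal form diag(1,1,1,1,1,1,1,1,1,1,1,2).

From H_k ≅ ker(∂_k) / im(∂_{k+1}) we obtain:

  H_0: rank C_0 − rank ∂_1 = 7 − 6 = 1, and the invariant factors of ∂_1 are all 1, so H_0 ≅ Z.
  H_1: rank ker ∂_1 − rank ∂_2 = (18 − 6) − 12 = 0, and ∂_2 has invariant factor 2 > 1, so H_1 ≅ Z/2.
  H_2: rank ker ∂_2 − rank ∂_3 = (12 − 12) − 0 = 0, and there is no ∂_3, so H_2 ≅ 0.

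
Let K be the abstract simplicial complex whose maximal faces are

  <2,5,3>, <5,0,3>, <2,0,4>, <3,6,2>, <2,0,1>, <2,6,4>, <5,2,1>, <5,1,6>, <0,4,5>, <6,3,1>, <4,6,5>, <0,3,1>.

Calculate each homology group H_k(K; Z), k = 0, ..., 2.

H_0 ≅ Z,  H_1 ≅ Z/2Z,  H_2 = 0.

Fix the vertex order 0 < 1 < 2 < 3 < 4 < 5 < 6 and write every simplex with vertices in increasing order. Then dim K = 2 and the simplices of K are:

  0-simplices (7): [0], [1], [2], [3], [4], [5], [6]
  1-simplices (18): [0,1], [0,2], [0,3], [0,4], [0,5], [1,2], [1,3], [1,5], [1,6], [2,3], [2,4], [2,5], [2,6], [3,5], [3,6], [4,5], [4,6], [5,6]
  2-simplices (12): [0,1,2], [0,1,3], [0,2,4], [0,3,5], [0,4,5], [1,2,5], [1,3,6], [1,5,6], [2,3,5], [2,3,6], [2,4,6], [4,5,6]

so the chain groups are C_0 ≅ Z^7, C_1 ≅ Z^18, C_2 ≅ Z^12.

The boundary map ∂_1: C_1 → C_0 maps an edge to its endpoints' difference, ∂[p,q] = q − p.
The resulting 7×18 matrix has rank 6, and its Smith normal form has invariant factors (1,1,1,1,1,1).

The boundary map ∂_2: C_2 → C_1 maps a triangle to the signed sum of its edges. For instance
  ∂[0,3,5] = [3,5] − [0,5] + [0,3],
  ∂[0,1,3] = [1,3] − [0,3] + [0,1].
The 18×12 boundary matrix has rank 12 and Smith normal form diag(1,1,1,1,1,1,1,1,1,1,1,2).

From H_k ≅ ker(∂_k) / im(∂_{k+1}) we obtain:

  H_0: rank C_0 − rank ∂_1 = 7 − 6 = 1, and the invariant factors of ∂_1 are all 1, so H_0 = Z.
  H_1: rank ker ∂_1 − rank ∂_2 = (18 − 6) − 12 = 0, and ∂_2 has invariant factor 2 > 1, so H_1 = Z/2Z.
  H_2: rank ker ∂_2 − rank ∂_3 = (12 − 12) − 0 = 0, and there is no ∂_3, so H_2 = 0.

As a check, the Euler characteristic is 7 − 18 + 12 = 1, which agrees with 1 − 0 + 0 = 1.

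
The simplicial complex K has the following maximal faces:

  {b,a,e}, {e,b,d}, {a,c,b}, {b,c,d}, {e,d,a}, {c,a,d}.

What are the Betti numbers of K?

Take the total order a < b < c < d < e on the vertex set. Then K (dimension 2) consists of the simplices:

  0-simplices (5): a, b, c, d, e
  1-simplices (9): ab, ac, ad, ae, bc, bd, be, cd, de
  2-simplices (6): abc, abe, acd, ade, bcd, bde

Hence C_0 ≅ Z^5, C_1 ≅ Z^9, C_2 ≅ Z^6.

The boundary map ∂_1: C_1 → C_0 sends each edge [p,q] (with p < q) to q − p. For instance
  ∂cd = d − c.
The resulting 5×9 matrix has rank 4, and its Smith normal form has invariant factors (1,1,1,1).

Boundary ∂_2: C_2 → C_1 sends each 2-simplex [p,q,r] to [q,r] − [p,r] + [p,q]. For instance
  ∂bde = de − be + bd,
  ∂abe = be − ae + ab.
The 9×6 boundary matrix has rank 5 and Smith normal form diag(1,1,1,1,1).

Computing H_k = (kernel of ∂_k) / (image of ∂_{k+1}):

  H_0: rank C_0 − rank ∂_1 = 5 − 4 = 1, and the invariant factors of ∂_1 are all 1, so H_0 = Z.
  H_1: rank ker ∂_1 − rank ∂_2 = (9 − 4) − 5 = 0, and the invariant factors of ∂_2 are all 1, so H_1 = 0.
  H_2: rank ker ∂_2 − rank ∂_3 = (6 − 5) − 0 = 1, and there is no ∂_3, so H_2 = Z.

(K is a triangulation of the 2-sphere S^2.)

Hence the Betti numbers are b_0 = 1, b_1 = 0, b_2 = 1.

b_0 = 1, b_1 = 0, b_2 = 1.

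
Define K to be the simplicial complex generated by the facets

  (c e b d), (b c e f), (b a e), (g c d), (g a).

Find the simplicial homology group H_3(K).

Take the total order a < b < c < d < e < f < g on the vertex set. Then K (dimension 3) consists of the simplices:

  0-simplices (7): a, b, c, d, e, f, g
  1-simplices (14): ab, ae, ag, bc, bd, be, bf, cd, ce, cf, cg, de, dg, ef
  2-simplices (9): abe, bcd, bce, bcf, bde, bef, cde, cdg, cef
  3-simplices (2): bcde, bcef

Hence C_0 ≅ Z^7, C_1 ≅ Z^14, C_2 ≅ Z^9, C_3 ≅ Z^2.

∂_1: C_1 → C_0 maps an edge to its endpoints' difference, ∂[p,q] = q − p. For instance
  ∂ag = g − a.
The resulting 7×14 matrix has rank 6, and its Smith normal form has invariant factors (1,1,1,1,1,1).

Boundary ∂_2: C_2 → C_1 sends each 2-simplex [p,q,r] to [q,r] − [p,r] + [p,q]. For instance
  ∂cde = de − ce + cd,
  ∂bce = ce − be + bc.
As a 14×9 matrix over Z this has rank 7, with invariant factors (1,1,1,1,1,1,1).

∂_3: C_3 → C_2 sends each 3-simplex σ to the alternating sum Σ_i (−1)^i (σ with its i-th vertex removed). For instance
  ∂bcef = cef − bef + bcf − bce,
  ∂bcde = cde − bde + bce − bcd.
The 9×2 boundary matrix has rank 2 and Smith normal form diag(1,1).

Now H_k = ker ∂_k / im ∂_{k+1}, so:

  H_3: rank ker ∂_3 − rank ∂_4 = (2 − 2) − 0 = 0, and there is no ∂_4, so H_3 = 0.

H_3 ≅ 0.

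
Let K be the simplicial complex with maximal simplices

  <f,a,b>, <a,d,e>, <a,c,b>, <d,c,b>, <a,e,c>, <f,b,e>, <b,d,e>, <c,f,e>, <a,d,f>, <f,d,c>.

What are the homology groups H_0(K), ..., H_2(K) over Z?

H_0 ≅ Z,  H_1 ≅ Z/2,  H_2 = 0.

Take the total order a < b < c < d < e < f on the vertex set. Then K (dimension 2) consists of the simplices:

  0-simplices (6): a, b, c, d, e, f
  1-simplices (15): ab, ac, ad, ae, af, bc, bd, be, bf, cd, ce, cf, de, df, ef
  2-simplices (10): abc, abf, ace, ade, adf, bcd, bde, bef, cdf, cef

so the chain groups are C_0 ≅ Z^6, C_1 ≅ Z^15, C_2 ≅ Z^10.

The boundary map ∂_1: C_1 → C_0 is given by ∂[p,q] = [q] − [p]. For instance
  ∂ad = d − a.
The resulting 6×15 matrix has rank 5, and its Smith normal form has invariant factors (1,1,1,1,1).

Boundary ∂_2: C_2 → C_1 sends each 2-simplex [p,q,r] to [q,r] − [p,r] + [p,q]. For instance
  ∂bde = de − be + bd,
  ∂ace = ce − ae + ac.
As a 15×10 matrix over Z this has rank 10, with invariant factors (1,1,1,1,1,1,1,1,1,2).

From H_k ≅ ker(∂_k) / im(∂_{k+1}) we obtain:

  H_0: rank C_0 − rank ∂_1 = 6 − 5 = 1, and the invariant factors of ∂_1 are all 1, so H_0 = Z.
  H_1: rank ker ∂_1 − rank ∂_2 = (15 − 5) − 10 = 0, and ∂_2 has invariant factor 2 > 1, so H_1 = Z/2.
  H_2: rank ker ∂_2 − rank ∂_3 = (10 − 10) − 0 = 0, and there is no ∂_3, so H_2 = 0.

As a check, the Euler characteristic is 6 − 15 + 10 = 1, which agrees with 1 − 0 + 0 = 1.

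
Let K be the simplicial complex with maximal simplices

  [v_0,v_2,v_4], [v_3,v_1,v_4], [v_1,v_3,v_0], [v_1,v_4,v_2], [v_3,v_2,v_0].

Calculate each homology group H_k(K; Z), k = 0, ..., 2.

Fix the vertex order v_0 < v_1 < v_2 < v_3 < v_4 and write every simplex with vertices in increasing order. Then dim K = 2 and the simplices of K are:

  0-simplices (5): [v_0], [v_1], [v_2], [v_3], [v_4]
  1-simplices (10): [v_0,v_1], [v_0,v_2], [v_0,v_3], [v_0,v_4], [v_1,v_2], [v_1,v_3], [v_1,v_4], [v_2,v_3], [v_2,v_4], [v_3,v_4]
  2-simplices (5): [v_0,v_1,v_3], [v_0,v_2,v_3], [v_0,v_2,v_4], [v_1,v_2,v_4], [v_1,v_3,v_4]

giving chain groups C_0 ≅ Z^5, C_1 ≅ Z^10, C_2 ≅ Z^5.

∂_1: C_1 → C_0 is given by ∂[p,q] = [q] − [p]. For instance
  ∂[v_0,v_4] = [v_4] − [v_0].
This gives a 5×10 integer matrix of rank 4; reducing to Smith normal form yields diagonal entries (1,1,1,1).

Boundary ∂_2: C_2 → C_1 maps a triangle to the signed sum of its edges. For instance
  ∂[v_1,v_2,v_4] = [v_2,v_4] − [v_1,v_4] + [v_1,v_2],
  ∂[v_1,v_3,v_4] = [v_3,v_4] − [v_1,v_4] + [v_1,v_3].
The 10×5 boundary matrix has rank 5 and Smith normal form diag(1,1,1,1,1).

Now H_k = ker ∂_k / im ∂_{k+1}, so:

  H_0: rank C_0 − rank ∂_1 = 5 − 4 = 1, and the invariant factors of ∂_1 are all 1, so H_0 ≅ Z.
  H_1: rank ker ∂_1 − rank ∂_2 = (10 − 4) − 5 = 1, and the invariant factors of ∂_2 are all 1, so H_1 ≅ Z.
  H_2: rank ker ∂_2 − rank ∂_3 = (5 − 5) − 0 = 0, and there is no ∂_3, so H_2 ≅ 0.

As a check, the Euler characteristic is 5 − 10 + 5 = 0, which agrees with 1 − 1 + 0 = 0.
(K is a triangulation of the Möbius band.)

H_0 ≅ Z,  H_1 ≅ Z,  H_2 = 0.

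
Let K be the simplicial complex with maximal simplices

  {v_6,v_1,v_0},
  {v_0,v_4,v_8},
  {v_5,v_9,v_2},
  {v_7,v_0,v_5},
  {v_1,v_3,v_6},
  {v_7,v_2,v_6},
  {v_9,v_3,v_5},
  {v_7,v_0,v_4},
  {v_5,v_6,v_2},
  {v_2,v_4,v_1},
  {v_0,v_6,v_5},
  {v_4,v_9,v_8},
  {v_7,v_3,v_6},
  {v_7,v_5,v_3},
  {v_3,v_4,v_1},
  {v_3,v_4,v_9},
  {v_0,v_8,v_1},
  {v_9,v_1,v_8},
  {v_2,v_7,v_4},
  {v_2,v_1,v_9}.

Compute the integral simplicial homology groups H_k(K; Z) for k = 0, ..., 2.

H_0 ≅ Z,  H_1 ≅ Z ⊕ Z_2,  H_2 = 0.

We work with the vertex ordering v_0 < v_1 < v_2 < v_3 < v_4 < v_5 < v_6 < v_7 < v_8 < v_9. The simplices of K, each written with vertices in increasing order, are:

  0-simplices (10): [v_0], [v_1], [v_2], [v_3], [v_4], [v_5], [v_6], [v_7], [v_8], [v_9]
  1-simplices (30): (30 of them)
  2-simplices (20): (20 of them)

giving chain groups C_0 ≅ Z^10, C_1 ≅ Z^30, C_2 ≅ Z^20.

∂_1: C_1 → C_0 is given by ∂[p,q] = [q] − [p].
As a 10×30 matrix over Z this has rank 9, with invariant factors (1,1,1,1,1,1,1,1,1).

Boundary ∂_2: C_2 → C_1 acts by ∂[p,q,r] = [q,r] − [p,r] + [p,q]. For instance
  ∂[v_0,v_5,v_6] = [v_5,v_6] − [v_0,v_6] + [v_0,v_5],
  ∂[v_2,v_5,v_6] = [v_5,v_6] − [v_2,v_6] + [v_2,v_5].
As a 30×20 matrix over Z this has rank 20, with invariant factors (1,1,1,1,1,1,1,1,1,1,1,1,1,1,1,1,1,1,1,2).

Now H_k = ker ∂_k / im ∂_{k+1}, so:

  H_0: rank C_0 − rank ∂_1 = 10 − 9 = 1, and the invariant factors of ∂_1 are all 1, so H_0 ≅ Z.
  H_1: rank ker ∂_1 − rank ∂_2 = (30 − 9) − 20 = 1, and ∂_2 has invariant factor 2 > 1, so H_1 ≅ Z ⊕ Z_2.
  H_2: rank ker ∂_2 − rank ∂_3 = (20 − 20) − 0 = 0, and there is no ∂_3, so H_2 ≅ 0.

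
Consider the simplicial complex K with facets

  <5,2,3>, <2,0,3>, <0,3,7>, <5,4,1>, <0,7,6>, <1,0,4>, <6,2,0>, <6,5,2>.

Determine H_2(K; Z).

H_2 ≅ 0.

Take the total order 0 < 1 < 2 < 3 < 4 < 5 < 6 < 7 on the vertex set. Then K (dimension 2) consists of the simplices:

  0-simplices (8): [0], [1], [2], [3], [4], [5], [6], [7]
  1-simplices (16): [0,1], [0,2], [0,3], [0,4], [0,6], [0,7], [1,4], [1,5], [2,3], [2,5], [2,6], [3,5], [3,7], [4,5], [5,6], [6,7]
  2-simplices (8): [0,1,4], [0,2,3], [0,2,6], [0,3,7], [0,6,7], [1,4,5], [2,3,5], [2,5,6]

Hence C_0 ≅ Z^8, C_1 ≅ Z^16, C_2 ≅ Z^8.

The boundary map ∂_1: C_1 → C_0 maps an edge to its endpoints' difference, ∂[p,q] = q − p.
As a 8×16 matrix over Z this has rank 7, with invariant factors (1,1,1,1,1,1,1).

The boundary map ∂_2: C_2 → C_1 maps a triangle to the signed sum of its edges. For instance
  ∂[0,1,4] = [1,4] − [0,4] + [0,1],
  ∂[2,3,5] = [3,5] − [2,5] + [2,3].
The resulting 16×8 matrix has rank 8, and its Smith normal form has invariant factors (1,1,1,1,1,1,1,1).

Now H_k = ker ∂_k / im ∂_{k+1}, so:

  H_2: rank ker ∂_2 − rank ∂_3 = (8 − 8) − 0 = 0, and there is no ∂_3, so H_2 ≅ 0.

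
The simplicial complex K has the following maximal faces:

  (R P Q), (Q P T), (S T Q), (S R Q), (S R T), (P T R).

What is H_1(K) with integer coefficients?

H_1 ≅ 0.

Fix the vertex order P < Q < R < S < T and write every simplex with vertices in increasing order. Then dim K = 2 and the simplices of K are:

  0-simplices (5): P, Q, R, S, T
  1-simplices (9): PQ, PR, PT, QR, QS, QT, RS, RT, ST
  2-simplices (6): PQR, PQT, PRT, QRS, QST, RST

giving chain groups C_0 ≅ Z^5, C_1 ≅ Z^9, C_2 ≅ Z^6.

∂_1: C_1 → C_0 is given by ∂[p,q] = [q] − [p]. For instance
  ∂RS = S − R.
The 5×9 boundary matrix has rank 4 and Smith normal form diag(1,1,1,1).

The boundary map ∂_2: C_2 → C_1 maps a triangle to the signed sum of its edges. For instance
  ∂PRT = RT − PT + PR,
  ∂QRS = RS − QS + QR.
As a 9×6 matrix over Z this has rank 5, with invariant factors (1,1,1,1,1).

Computing H_k = (kernel of ∂_k) / (image of ∂_{k+1}):

  H_1: rank ker ∂_1 − rank ∂_2 = (9 − 4) − 5 = 0, and the invariant factors of ∂_2 are all 1, so H_1 = 0.

(K is a triangulation of the 2-sphere S^2.)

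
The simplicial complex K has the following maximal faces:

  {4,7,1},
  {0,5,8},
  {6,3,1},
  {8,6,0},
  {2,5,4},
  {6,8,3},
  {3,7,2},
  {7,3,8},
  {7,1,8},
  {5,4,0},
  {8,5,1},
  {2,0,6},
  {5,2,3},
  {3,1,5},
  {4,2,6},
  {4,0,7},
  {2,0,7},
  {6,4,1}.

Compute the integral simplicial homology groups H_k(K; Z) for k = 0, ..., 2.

H_0 ≅ Z,  H_1 ≅ Z × Z/2,  H_2 = 0.

Order the vertices as 0 < 1 < 2 < 3 < 4 < 5 < 6 < 7 < 8. Listing each simplex with vertices in this order, K has dimension 2 with simplices:

  0-simplices (9): [0], [1], [2], [3], [4], [5], [6], [7], [8]
  1-simplices (27): (27 of them)
  2-simplices (18): [0,2,6], [0,2,7], [0,4,5], [0,4,7], [0,5,8], [0,6,8], [1,3,5], [1,3,6], [1,4,6], [1,4,7], [1,5,8], [1,7,8], [2,3,5], [2,3,7], [2,4,5], [2,4,6], [3,6,8], [3,7,8]

Hence C_0 ≅ Z^9, C_1 ≅ Z^27, C_2 ≅ Z^18.

The boundary map ∂_1: C_1 → C_0 maps an edge to its endpoints' difference, ∂[p,q] = q − p.
As a 9×27 matrix over Z this has rank 8, with invariant factors (1,1,1,1,1,1,1,1).

∂_2: C_2 → C_1 acts by ∂[p,q,r] = [q,r] − [p,r] + [p,q]. For instance
  ∂[1,4,6] = [4,6] − [1,6] + [1,4],
  ∂[0,6,8] = [6,8] − [0,8] + [0,6].
The 27×18 boundary matrix has rank 18 and Smith normal form diag(1,1,1,1,1,1,1,1,1,1,1,1,1,1,1,1,1,2).

From H_k ≅ ker(∂_k) / im(∂_{k+1}) we obtain:

  H_0: rank C_0 − rank ∂_1 = 9 − 8 = 1, and the invariant factors of ∂_1 are all 1, so H_0 = Z.
  H_1: rank ker ∂_1 − rank ∂_2 = (27 − 8) − 18 = 1, and ∂_2 has invariant factor 2 > 1, so H_1 = Z × Z/2.
  H_2: rank ker ∂_2 − rank ∂_3 = (18 − 18) − 0 = 0, and there is no ∂_3, so H_2 = 0.

(K is a triangulation of the Klein bottle.)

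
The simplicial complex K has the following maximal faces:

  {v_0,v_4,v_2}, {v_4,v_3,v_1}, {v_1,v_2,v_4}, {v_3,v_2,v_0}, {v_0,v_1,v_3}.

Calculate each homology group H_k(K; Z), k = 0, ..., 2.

H_0 ≅ Z,  H_1 ≅ Z,  H_2 = 0.

Fix the vertex order v_0 < v_1 < v_2 < v_3 < v_4 and write every simplex with vertices in increasing order. Then dim K = 2 and the simplices of K are:

  0-simplices (5): [v_0], [v_1], [v_2], [v_3], [v_4]
  1-simplices (10): [v_0,v_1], [v_0,v_2], [v_0,v_3], [v_0,v_4], [v_1,v_2], [v_1,v_3], [v_1,v_4], [v_2,v_3], [v_2,v_4], [v_3,v_4]
  2-simplices (5): [v_0,v_1,v_3], [v_0,v_2,v_3], [v_0,v_2,v_4], [v_1,v_2,v_4], [v_1,v_3,v_4]

Hence C_0 ≅ Z^5, C_1 ≅ Z^10, C_2 ≅ Z^5.

Boundary ∂_1: C_1 → C_0 sends each edge [p,q] (with p < q) to q − p. For instance
  ∂[v_0,v_1] = [v_1] − [v_0].
As a 5×10 matrix over Z this has rank 4, with invariant factors (1,1,1,1).

∂_2: C_2 → C_1 acts by ∂[p,q,r] = [q,r] − [p,r] + [p,q]. For instance
  ∂[v_1,v_2,v_4] = [v_2,v_4] − [v_1,v_4] + [v_1,v_2],
  ∂[v_1,v_3,v_4] = [v_3,v_4] − [v_1,v_4] + [v_1,v_3].
This gives a 10×5 integer matrix of rank 5; reducing to Smith normal form yields diagonal entries (1,1,1,1,1).

Now H_k = ker ∂_k / im ∂_{k+1}, so:

  H_0: rank C_0 − rank ∂_1 = 5 − 4 = 1, and the invariant factors of ∂_1 are all 1, so H_0 = Z.
  H_1: rank ker ∂_1 − rank ∂_2 = (10 − 4) − 5 = 1, and the invariant factors of ∂_2 are all 1, so H_1 = Z.
  H_2: rank ker ∂_2 − rank ∂_3 = (5 − 5) − 0 = 0, and there is no ∂_3, so H_2 = 0.

(K is a triangulation of the Möbius band.)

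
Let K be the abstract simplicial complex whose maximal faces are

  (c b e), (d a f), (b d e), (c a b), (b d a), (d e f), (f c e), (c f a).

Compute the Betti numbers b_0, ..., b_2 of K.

Take the total order a < b < c < d < e < f on the vertex set. Then K (dimension 2) consists of the simplices:

  0-simplices (6): a, b, c, d, e, f
  1-simplices (12): ab, ac, ad, af, bc, bd, be, ce, cf, de, df, ef
  2-simplices (8): abc, abd, acf, adf, bce, bde, cef, def

so the chain groups are C_0 ≅ Z^6, C_1 ≅ Z^12, C_2 ≅ Z^8.

Boundary ∂_1: C_1 → C_0 sends each edge [p,q] (with p < q) to q − p. For instance
  ∂cf = f − c.
As a 6×12 matrix over Z this has rank 5, with invariant factors (1,1,1,1,1).

The boundary map ∂_2: C_2 → C_1 sends each 2-simplex [p,q,r] to [q,r] − [p,r] + [p,q]. For instance
  ∂abd = bd − ad + ab,
  ∂cef = ef − cf + ce.
As a 12×8 matrix over Z this has rank 7, with invariant factors (1,1,1,1,1,1,1).

Computing H_k = (kernel of ∂_k) / (image of ∂_{k+1}):

  H_0: rank C_0 − rank ∂_1 = 6 − 5 = 1, and the invariant factors of ∂_1 are all 1, so H_0 ≅ Z.
  H_1: rank ker ∂_1 − rank ∂_2 = (12 − 5) − 7 = 0, and the invariant factors of ∂_2 are all 1, so H_1 ≅ 0.
  H_2: rank ker ∂_2 − rank ∂_3 = (8 − 7) − 0 = 1, and there is no ∂_3, so H_2 ≅ Z.

Hence the Betti numbers are b_0 = 1, b_1 = 0, b_2 = 1.

b_0 = 1, b_1 = 0, b_2 = 1.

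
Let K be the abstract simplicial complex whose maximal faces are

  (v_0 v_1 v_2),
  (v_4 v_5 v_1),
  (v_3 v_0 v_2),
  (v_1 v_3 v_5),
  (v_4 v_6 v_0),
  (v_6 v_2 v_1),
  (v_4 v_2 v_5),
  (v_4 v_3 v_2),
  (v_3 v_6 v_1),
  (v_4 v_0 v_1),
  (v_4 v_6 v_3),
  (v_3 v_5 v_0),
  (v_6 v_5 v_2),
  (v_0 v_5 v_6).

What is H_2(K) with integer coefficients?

Take the total order v_0 < v_1 < v_2 < v_3 < v_4 < v_5 < v_6 on the vertex set. Then K (dimension 2) consists of the simplices:

  0-simplices (7): [v_0], [v_1], [v_2], [v_3], [v_4], [v_5], [v_6]
  1-simplices (21): (21 of them)
  2-simplices (14): (14 of them)

Hence C_0 ≅ Z^7, C_1 ≅ Z^21, C_2 ≅ Z^14.

∂_1: C_1 → C_0 is given by ∂[p,q] = [q] − [p]. For instance
  ∂[v_0,v_6] = [v_6] − [v_0].
The 7×21 boundary matrix has rank 6 and Smith normal form diag(1,1,1,1,1,1).

The boundary map ∂_2: C_2 → C_1 acts by ∂[p,q,r] = [q,r] − [p,r] + [p,q]. For instance
  ∂[v_0,v_1,v_2] = [v_1,v_2] − [v_0,v_2] + [v_0,v_1],
  ∂[v_0,v_3,v_5] = [v_3,v_5] − [v_0,v_5] + [v_0,v_3].
The resulting 21×14 matrix has rank 13, and its Smith normal form has invariant factors (1,1,1,1,1,1,1,1,1,1,1,1,1).

Reading off H_k = ker ∂_k / im ∂_{k+1}:

  H_2: rank ker ∂_2 − rank ∂_3 = (14 − 13) − 0 = 1, and there is no ∂_3, so H_2 = Z.

H_2 = Z.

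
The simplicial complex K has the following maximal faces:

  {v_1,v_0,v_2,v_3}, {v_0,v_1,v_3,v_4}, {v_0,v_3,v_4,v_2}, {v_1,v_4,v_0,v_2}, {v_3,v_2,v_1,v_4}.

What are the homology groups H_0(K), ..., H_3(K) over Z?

H_0 = Z,  H_1 = 0,  H_2 = 0,  H_3 = Z.

Take the total order v_0 < v_1 < v_2 < v_3 < v_4 on the vertex set. Then K (dimension 3) consists of the simplices:

  0-simplices (5): [v_0], [v_1], [v_2], [v_3], [v_4]
  1-simplices (10): [v_0,v_1], [v_0,v_2], [v_0,v_3], [v_0,v_4], [v_1,v_2], [v_1,v_3], [v_1,v_4], [v_2,v_3], [v_2,v_4], [v_3,v_4]
  2-simplices (10): [v_0,v_1,v_2], [v_0,v_1,v_3], [v_0,v_1,v_4], [v_0,v_2,v_3], [v_0,v_2,v_4], [v_0,v_3,v_4], [v_1,v_2,v_3], [v_1,v_2,v_4], [v_1,v_3,v_4], [v_2,v_3,v_4]
  3-simplices (5): [v_0,v_1,v_2,v_3], [v_0,v_1,v_2,v_4], [v_0,v_1,v_3,v_4], [v_0,v_2,v_3,v_4], [v_1,v_2,v_3,v_4]

giving chain groups C_0 ≅ Z^5, C_1 ≅ Z^10, C_2 ≅ Z^10, C_3 ≅ Z^5.

Boundary ∂_1: C_1 → C_0 maps an edge to its endpoints' difference, ∂[p,q] = q − p.
As a 5×10 matrix over Z this has rank 4, with invariant factors (1,1,1,1).

Boundary ∂_2: C_2 → C_1 sends each 2-simplex [p,q,r] to [q,r] − [p,r] + [p,q]. For instance
  ∂[v_1,v_3,v_4] = [v_3,v_4] − [v_1,v_4] + [v_1,v_3],
  ∂[v_0,v_1,v_2] = [v_1,v_2] − [v_0,v_2] + [v_0,v_1].
As a 10×10 matrix over Z this has rank 6, with invariant factors (1,1,1,1,1,1).

Boundary ∂_3: C_3 → C_2 sends each 3-simplex σ to the alternating sum Σ_i (−1)^i (σ with its i-th vertex removed). For instance
  ∂[v_0,v_1,v_2,v_4] = [v_1,v_2,v_4] − [v_0,v_2,v_4] + [v_0,v_1,v_4] − [v_0,v_1,v_2],
  ∂[v_0,v_2,v_3,v_4] = [v_2,v_3,v_4] − [v_0,v_3,v_4] + [v_0,v_2,v_4] − [v_0,v_2,v_3].
The 10×5 boundary matrix has rank 4 and Smith normal form diag(1,1,1,1).

From H_k ≅ ker(∂_k) / im(∂_{k+1}) we obtain:

  H_0: rank C_0 − rank ∂_1 = 5 − 4 = 1, and the invariant factors of ∂_1 are all 1, so H_0 = Z.
  H_1: rank ker ∂_1 − rank ∂_2 = (10 − 4) − 6 = 0, and the invariant factors of ∂_2 are all 1, so H_1 = 0.
  H_2: rank ker ∂_2 − rank ∂_3 = (10 − 6) − 4 = 0, and the invariant factors of ∂_3 are all 1, so H_2 = 0.
  H_3: rank ker ∂_3 − rank ∂_4 = (5 − 4) − 0 = 1, and there is no ∂_4, so H_3 = Z.

As a check, the Euler characteristic is 5 − 10 + 10 − 5 = 0, which agrees with 1 − 0 + 0 − 1 = 0.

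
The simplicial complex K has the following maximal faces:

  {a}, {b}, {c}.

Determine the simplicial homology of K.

We work with the vertex ordering a < b < c. The simplices of K, each written with vertices in increasing order, are:

  0-simplices (3): a, b, c

Hence C_0 ≅ Z^3.

Reading off H_k = ker ∂_k / im ∂_{k+1}:

  H_0: rank C_0 − rank ∂_1 = 3 − 0 = 3, and there is no ∂_1, so H_0 ≅ Z^3.

H_0 ≅ Z^3.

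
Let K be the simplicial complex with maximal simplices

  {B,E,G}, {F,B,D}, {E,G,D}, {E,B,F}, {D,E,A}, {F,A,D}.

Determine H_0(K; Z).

Fix the vertex order A < B < D < E < F < G and write every simplex with vertices in increasing order. Then dim K = 2 and the simplices of K are:

  0-simplices (6): A, B, D, E, F, G
  1-simplices (12): AD, AE, AF, BD, BE, BF, BG, DE, DF, DG, EF, EG
  2-simplices (6): ADE, ADF, BDF, BEF, BEG, DEG

Hence C_0 ≅ Z^6, C_1 ≅ Z^12, C_2 ≅ Z^6.

The boundary map ∂_1: C_1 → C_0 maps an edge to its endpoints' difference, ∂[p,q] = q − p.
This gives a 6×12 integer matrix of rank 5; reducing to Smith normal form yields diagonal entries (1,1,1,1,1).

Boundary ∂_2: C_2 → C_1 acts by ∂[p,q,r] = [q,r] − [p,r] + [p,q]. For instance
  ∂ADE = DE − AE + AD,
  ∂BDF = DF − BF + BD.
The 12×6 boundary matrix has rank 6 and Smith normal form diag(1,1,1,1,1,1).

Reading off H_k = ker ∂_k / im ∂_{k+1}:

  H_0: rank C_0 − rank ∂_1 = 6 − 5 = 1, and the invariant factors of ∂_1 are all 1, so H_0 ≅ Z.

H_0 ≅ Z.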